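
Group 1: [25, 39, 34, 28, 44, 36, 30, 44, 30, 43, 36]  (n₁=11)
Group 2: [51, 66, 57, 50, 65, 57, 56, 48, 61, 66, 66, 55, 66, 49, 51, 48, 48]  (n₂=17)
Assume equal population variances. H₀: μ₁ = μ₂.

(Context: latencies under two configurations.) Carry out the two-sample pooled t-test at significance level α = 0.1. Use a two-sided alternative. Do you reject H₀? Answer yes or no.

reject H₀: yes

x̄₁=35.364, s₁=6.652, n₁=11
x̄₂=56.471, s₂=7.212, n₂=17
s_p² = [10·6.652² + 16·7.212²]/26 = 49.0300
SE = √(s_p²·(1/11+1/17)) = 2.7095
t = (35.364−56.471)/2.7095 = -7.7900
df = 26
p-value (two-sided) = 0.00000
At α=0.1: p < α → reject H₀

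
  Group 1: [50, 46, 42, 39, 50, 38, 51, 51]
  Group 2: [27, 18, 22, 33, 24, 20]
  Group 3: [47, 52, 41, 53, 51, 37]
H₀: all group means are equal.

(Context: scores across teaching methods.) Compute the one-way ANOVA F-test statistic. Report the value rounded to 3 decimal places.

test statistic = 31.169

Group means [45.88, 24.00, 46.83], grand mean 39.600
SSB = Σnᵢ(x̄ᵢ−x̄)² = 2089.092; SSW = ΣΣ(x−x̄ᵢ)² = 569.708
MSB = 2089.092/2 = 1044.5458; MSW = 569.708/17 = 33.5123
F = MSB/MSW = 31.1691
df = (2, 17)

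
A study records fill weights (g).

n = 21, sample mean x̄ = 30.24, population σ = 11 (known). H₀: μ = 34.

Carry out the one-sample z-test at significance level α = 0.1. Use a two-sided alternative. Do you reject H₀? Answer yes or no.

SE = σ/√n = 11/√21 = 2.4004
z = (x̄−μ₀)/SE = (30.24−34)/2.4004 = -1.5664
p-value (two-sided) = 0.11725
At α=0.1: p ≥ α → fail to reject H₀

reject H₀: no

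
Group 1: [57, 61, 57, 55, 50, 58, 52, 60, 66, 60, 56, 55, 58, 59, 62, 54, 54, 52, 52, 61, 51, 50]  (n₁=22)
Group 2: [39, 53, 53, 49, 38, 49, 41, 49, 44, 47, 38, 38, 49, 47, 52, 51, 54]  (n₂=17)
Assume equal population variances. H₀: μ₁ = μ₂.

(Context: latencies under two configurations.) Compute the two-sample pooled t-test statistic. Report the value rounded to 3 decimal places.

test statistic = 6.123

x̄₁=56.364, s₁=4.304, n₁=22
x̄₂=46.529, s₂=5.735, n₂=17
s_p² = [21·4.304² + 16·5.735²]/37 = 24.7385
SE = √(s_p²·(1/22+1/17)) = 1.6061
t = (56.364−46.529)/1.6061 = 6.1229
df = 37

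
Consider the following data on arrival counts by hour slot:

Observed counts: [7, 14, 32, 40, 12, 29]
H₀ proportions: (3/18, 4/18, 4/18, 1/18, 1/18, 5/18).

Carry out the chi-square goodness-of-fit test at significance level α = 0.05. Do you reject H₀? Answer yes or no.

reject H₀: yes

n = 134; E_i = n·p_i = [22.33, 29.78, 29.78, 7.44, 7.44, 37.22]
χ² = (7−22.33)²/22.33 + (14−29.78)²/29.78 + (32−29.78)²/29.78 + (40−7.44)²/7.44 + (12−7.44)²/7.44 + (29−37.22)²/37.22 = 166.0269
df = 5
p-value (upper-tail) = 0.00000
At α=0.05: p < α → reject H₀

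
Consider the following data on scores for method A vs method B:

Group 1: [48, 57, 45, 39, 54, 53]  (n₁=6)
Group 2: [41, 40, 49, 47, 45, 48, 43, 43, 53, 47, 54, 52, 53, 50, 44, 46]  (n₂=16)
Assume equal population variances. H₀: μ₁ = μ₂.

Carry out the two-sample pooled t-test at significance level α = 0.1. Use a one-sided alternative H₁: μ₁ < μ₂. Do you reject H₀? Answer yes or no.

x̄₁=49.333, s₁=6.653, n₁=6
x̄₂=47.188, s₂=4.400, n₂=16
s_p² = [5·6.653² + 15·4.400²]/20 = 25.5885
SE = √(s_p²·(1/6+1/16)) = 2.4216
t = (49.333−47.188)/2.4216 = 0.8861
df = 20
p-value (one-sided, H₁ less) = 0.80696
At α=0.1: p ≥ α → fail to reject H₀

reject H₀: no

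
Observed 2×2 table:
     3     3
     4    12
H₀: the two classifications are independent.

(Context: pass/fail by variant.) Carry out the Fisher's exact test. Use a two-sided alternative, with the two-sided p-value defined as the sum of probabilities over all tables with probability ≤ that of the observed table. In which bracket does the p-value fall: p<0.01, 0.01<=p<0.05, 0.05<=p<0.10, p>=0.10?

p-value bracket: p>=0.10

Margins: r₁=6, r₂=16, c₁=7, c₂=15, n=22
p_obs = C(6,3)·C(16,4)/C(22,7); sum pmf over tables with pmf ≤ p_obs
p-value (two-sided) = 0.33408
→ bracket: p>=0.10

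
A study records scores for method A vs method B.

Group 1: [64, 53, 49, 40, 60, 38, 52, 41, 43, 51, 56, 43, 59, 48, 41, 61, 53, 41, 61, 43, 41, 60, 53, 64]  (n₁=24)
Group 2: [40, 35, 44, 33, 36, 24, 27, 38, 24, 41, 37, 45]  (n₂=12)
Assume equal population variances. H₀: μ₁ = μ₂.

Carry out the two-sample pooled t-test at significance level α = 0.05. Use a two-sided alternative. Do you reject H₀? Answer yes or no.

reject H₀: yes

x̄₁=50.625, s₁=8.581, n₁=24
x̄₂=35.333, s₂=7.165, n₂=12
s_p² = [23·8.581² + 11·7.165²]/34 = 66.4203
SE = √(s_p²·(1/24+1/12)) = 2.8814
t = (50.625−35.333)/2.8814 = 5.3070
df = 34
p-value (two-sided) = 0.00001
At α=0.05: p < α → reject H₀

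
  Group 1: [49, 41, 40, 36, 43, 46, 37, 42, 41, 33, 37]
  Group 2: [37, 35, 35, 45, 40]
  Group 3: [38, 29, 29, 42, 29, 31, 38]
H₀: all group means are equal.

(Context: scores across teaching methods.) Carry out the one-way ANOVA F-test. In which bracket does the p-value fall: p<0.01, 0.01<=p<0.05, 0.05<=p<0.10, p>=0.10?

Group means [40.45, 38.40, 33.71], grand mean 37.957
SSB = Σnᵢ(x̄ᵢ−x̄)² = 195.601; SSW = ΣΣ(x−x̄ᵢ)² = 463.356
MSB = 195.601/2 = 97.8003; MSW = 463.356/20 = 23.1678
F = MSB/MSW = 4.2214
df = (2, 20)
p-value (upper-tail) = 0.02955
→ bracket: 0.01<=p<0.05

p-value bracket: 0.01<=p<0.05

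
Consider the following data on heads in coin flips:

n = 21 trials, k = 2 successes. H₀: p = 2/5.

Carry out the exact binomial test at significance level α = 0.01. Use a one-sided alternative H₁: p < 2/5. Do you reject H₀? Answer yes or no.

Exact binomial: n=21, k=2, p₀=2/5=0.4000
P(X≤2) from Σ C(n,i)·p₀^i·(1−p₀)^(n−i)
p-value (one-sided, H₁ less) = 0.00238
At α=0.01: p < α → reject H₀

reject H₀: yes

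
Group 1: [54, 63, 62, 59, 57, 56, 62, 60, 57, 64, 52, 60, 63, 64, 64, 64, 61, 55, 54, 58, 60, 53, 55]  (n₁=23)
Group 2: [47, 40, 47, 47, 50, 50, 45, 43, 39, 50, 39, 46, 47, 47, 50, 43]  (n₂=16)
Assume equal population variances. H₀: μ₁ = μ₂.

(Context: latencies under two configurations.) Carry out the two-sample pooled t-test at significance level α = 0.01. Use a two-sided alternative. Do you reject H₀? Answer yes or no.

x̄₁=59.000, s₁=3.943, n₁=23
x̄₂=45.625, s₂=3.828, n₂=16
s_p² = [22·3.943² + 15·3.828²]/37 = 15.1824
SE = √(s_p²·(1/23+1/16)) = 1.2685
t = (59.000−45.625)/1.2685 = 10.5442
df = 37
p-value (two-sided) = 0.00000
At α=0.01: p < α → reject H₀

reject H₀: yes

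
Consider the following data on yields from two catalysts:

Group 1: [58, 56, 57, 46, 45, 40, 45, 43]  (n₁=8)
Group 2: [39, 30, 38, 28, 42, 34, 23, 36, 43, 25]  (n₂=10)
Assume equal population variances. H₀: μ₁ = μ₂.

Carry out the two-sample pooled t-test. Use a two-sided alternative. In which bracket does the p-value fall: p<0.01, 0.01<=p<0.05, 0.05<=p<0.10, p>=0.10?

p-value bracket: p<0.01

x̄₁=48.750, s₁=7.086, n₁=8
x̄₂=33.800, s₂=7.021, n₂=10
s_p² = [7·7.086² + 9·7.021²]/16 = 49.6937
SE = √(s_p²·(1/8+1/10)) = 3.3438
t = (48.750−33.800)/3.3438 = 4.4709
df = 16
p-value (two-sided) = 0.00039
→ bracket: p<0.01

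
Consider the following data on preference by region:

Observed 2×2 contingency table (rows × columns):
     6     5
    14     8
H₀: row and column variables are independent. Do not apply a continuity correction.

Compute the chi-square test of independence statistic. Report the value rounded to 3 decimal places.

test statistic = 0.254

Row totals [11, 22], col totals [20, 13], n=33
χ² = (6−6.67)²/6.67 + (5−4.33)²/4.33 + (14−13.33)²/13.33 + (8−8.67)²/8.67 = 0.2538
df = 1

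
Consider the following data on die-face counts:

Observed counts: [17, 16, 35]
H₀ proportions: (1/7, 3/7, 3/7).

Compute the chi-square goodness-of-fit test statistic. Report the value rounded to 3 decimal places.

n = 68; E_i = n·p_i = [9.71, 29.14, 29.14]
χ² = (17−9.71)²/9.71 + (16−29.14)²/29.14 + (35−29.14)²/29.14 = 12.5686
df = 2

test statistic = 12.569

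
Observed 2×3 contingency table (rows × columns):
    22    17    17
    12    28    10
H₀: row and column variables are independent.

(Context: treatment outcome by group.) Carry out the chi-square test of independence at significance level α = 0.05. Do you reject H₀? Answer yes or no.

Row totals [56, 50], col totals [34, 45, 27], n=106
χ² = (22−17.96)²/17.96 + (17−23.77)²/23.77 + (17−14.26)²/14.26 + (12−16.04)²/16.04 + (28−21.23)²/21.23 + (10−12.74)²/12.74 = 7.1281
df = 2
p-value (upper-tail) = 0.02832
At α=0.05: p < α → reject H₀

reject H₀: yes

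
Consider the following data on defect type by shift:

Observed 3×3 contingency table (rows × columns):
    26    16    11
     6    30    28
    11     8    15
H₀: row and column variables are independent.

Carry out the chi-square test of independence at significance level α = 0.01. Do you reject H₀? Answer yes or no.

Row totals [53, 64, 34], col totals [43, 54, 54], n=151
χ² = (26−15.09)²/15.09 + (16−18.95)²/18.95 + (11−18.95)²/18.95 + (6−18.23)²/18.23 + (30−22.89)²/22.89 + (28−22.89)²/22.89 + (11−9.68)²/9.68 + (8−12.16)²/12.16 + (15−12.16)²/12.16 = 25.4991
df = 4
p-value (upper-tail) = 0.00004
At α=0.01: p < α → reject H₀

reject H₀: yes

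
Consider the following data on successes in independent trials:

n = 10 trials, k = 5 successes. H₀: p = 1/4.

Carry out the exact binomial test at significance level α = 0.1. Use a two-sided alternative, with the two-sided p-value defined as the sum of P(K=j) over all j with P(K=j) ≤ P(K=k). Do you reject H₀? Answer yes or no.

reject H₀: no

Exact binomial: n=10, k=5, p₀=1/4=0.2500
P(X=j) = C(n,j)·p₀^j·(1−p₀)^(n−j); p = Σ P(X=j) over j with P(X=j) ≤ P(X=5)
p-value (two-sided) = 0.13444
At α=0.1: p ≥ α → fail to reject H₀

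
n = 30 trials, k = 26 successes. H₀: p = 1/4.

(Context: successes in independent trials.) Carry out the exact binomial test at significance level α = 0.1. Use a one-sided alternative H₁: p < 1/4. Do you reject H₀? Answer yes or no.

Exact binomial: n=30, k=26, p₀=1/4=0.2500
P(X≤26) from Σ C(n,i)·p₀^i·(1−p₀)^(n−i)
p-value (one-sided, H₁ less) = 1.00000
At α=0.1: p ≥ α → fail to reject H₀

reject H₀: no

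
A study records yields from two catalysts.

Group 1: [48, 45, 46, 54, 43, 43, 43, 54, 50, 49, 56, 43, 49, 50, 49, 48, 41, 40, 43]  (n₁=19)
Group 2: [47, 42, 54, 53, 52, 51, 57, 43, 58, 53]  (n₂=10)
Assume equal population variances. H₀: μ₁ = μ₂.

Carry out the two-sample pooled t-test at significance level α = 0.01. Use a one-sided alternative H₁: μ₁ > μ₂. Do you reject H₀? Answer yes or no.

x̄₁=47.053, s₁=4.600, n₁=19
x̄₂=51.000, s₂=5.416, n₂=10
s_p² = [18·4.600² + 9·5.416²]/27 = 23.8869
SE = √(s_p²·(1/19+1/10)) = 1.9094
t = (47.053−51.000)/1.9094 = -2.0673
df = 27
p-value (one-sided, H₁ greater) = 0.97579
At α=0.01: p ≥ α → fail to reject H₀

reject H₀: no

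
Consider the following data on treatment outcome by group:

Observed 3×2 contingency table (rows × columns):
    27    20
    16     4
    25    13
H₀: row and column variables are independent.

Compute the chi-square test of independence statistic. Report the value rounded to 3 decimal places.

test statistic = 3.155

Row totals [47, 20, 38], col totals [68, 37], n=105
χ² = (27−30.44)²/30.44 + (20−16.56)²/16.56 + (16−12.95)²/12.95 + (4−7.05)²/7.05 + (25−24.61)²/24.61 + (13−13.39)²/13.39 = 3.1546
df = 2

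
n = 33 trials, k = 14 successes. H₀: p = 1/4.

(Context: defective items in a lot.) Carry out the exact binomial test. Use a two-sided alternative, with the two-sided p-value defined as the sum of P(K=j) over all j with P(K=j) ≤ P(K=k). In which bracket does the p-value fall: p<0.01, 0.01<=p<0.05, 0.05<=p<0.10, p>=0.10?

p-value bracket: 0.01<=p<0.05

Exact binomial: n=33, k=14, p₀=1/4=0.2500
P(X=j) = C(n,j)·p₀^j·(1−p₀)^(n−j); p = Σ P(X=j) over j with P(X=j) ≤ P(X=14)
p-value (two-sided) = 0.02666
→ bracket: 0.01<=p<0.05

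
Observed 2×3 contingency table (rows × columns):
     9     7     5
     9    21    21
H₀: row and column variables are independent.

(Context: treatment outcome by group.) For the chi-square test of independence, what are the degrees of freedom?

degrees of freedom = 2

df = (r−1)(c−1) = (2−1)·(3−1) = 2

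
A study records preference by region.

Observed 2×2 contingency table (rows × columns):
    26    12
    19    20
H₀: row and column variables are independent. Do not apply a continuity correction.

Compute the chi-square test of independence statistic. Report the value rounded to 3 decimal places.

test statistic = 3.076

Row totals [38, 39], col totals [45, 32], n=77
χ² = (26−22.21)²/22.21 + (12−15.79)²/15.79 + (19−22.79)²/22.79 + (20−16.21)²/16.21 = 3.0764
df = 1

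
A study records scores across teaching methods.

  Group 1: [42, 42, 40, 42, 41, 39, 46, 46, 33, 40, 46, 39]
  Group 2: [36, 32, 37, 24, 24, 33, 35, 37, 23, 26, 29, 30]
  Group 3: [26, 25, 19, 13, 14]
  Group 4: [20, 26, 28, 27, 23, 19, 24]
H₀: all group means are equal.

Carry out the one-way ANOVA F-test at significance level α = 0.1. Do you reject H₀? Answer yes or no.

Group means [41.33, 30.50, 19.40, 23.86], grand mean 31.278
SSB = Σnᵢ(x̄ᵢ−x̄)² = 2311.498; SSW = ΣΣ(x−x̄ᵢ)² = 673.724
MSB = 2311.498/3 = 770.4995; MSW = 673.724/32 = 21.0539
F = MSB/MSW = 36.5966
df = (3, 32)
p-value (upper-tail) = 0.00000
At α=0.1: p < α → reject H₀

reject H₀: yes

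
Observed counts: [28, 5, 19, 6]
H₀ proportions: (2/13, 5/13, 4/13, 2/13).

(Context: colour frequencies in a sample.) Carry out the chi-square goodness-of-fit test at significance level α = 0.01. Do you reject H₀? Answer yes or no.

n = 58; E_i = n·p_i = [8.92, 22.31, 17.85, 8.92]
χ² = (28−8.92)²/8.92 + (5−22.31)²/22.31 + (19−17.85)²/17.85 + (6−8.92)²/8.92 = 55.2457
df = 3
p-value (upper-tail) = 0.00000
At α=0.01: p < α → reject H₀

reject H₀: yes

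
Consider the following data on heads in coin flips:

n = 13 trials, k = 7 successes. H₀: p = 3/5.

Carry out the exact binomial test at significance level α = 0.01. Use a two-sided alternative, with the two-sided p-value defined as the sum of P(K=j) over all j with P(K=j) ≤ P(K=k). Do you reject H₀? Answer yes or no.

reject H₀: no

Exact binomial: n=13, k=7, p₀=3/5=0.6000
P(X=j) = C(n,j)·p₀^j·(1−p₀)^(n−j); p = Σ P(X=j) over j with P(X=j) ≤ P(X=7)
p-value (two-sided) = 0.77865
At α=0.01: p ≥ α → fail to reject H₀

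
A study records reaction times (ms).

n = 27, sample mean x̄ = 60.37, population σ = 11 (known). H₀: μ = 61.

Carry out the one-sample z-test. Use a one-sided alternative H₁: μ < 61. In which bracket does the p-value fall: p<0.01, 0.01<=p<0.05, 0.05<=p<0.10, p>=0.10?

SE = σ/√n = 11/√27 = 2.1170
z = (x̄−μ₀)/SE = (60.37−61)/2.1170 = -0.2976
p-value (one-sided, H₁ less) = 0.38301
→ bracket: p>=0.10

p-value bracket: p>=0.10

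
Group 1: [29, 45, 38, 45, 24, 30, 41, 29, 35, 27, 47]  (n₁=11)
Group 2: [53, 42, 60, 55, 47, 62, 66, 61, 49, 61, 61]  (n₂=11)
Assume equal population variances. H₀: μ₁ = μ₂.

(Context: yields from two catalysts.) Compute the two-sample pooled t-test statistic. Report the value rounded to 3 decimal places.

x̄₁=35.455, s₁=8.178, n₁=11
x̄₂=56.091, s₂=7.503, n₂=11
s_p² = [10·8.178² + 10·7.503²]/20 = 61.5818
SE = √(s_p²·(1/11+1/11)) = 3.3461
t = (35.455−56.091)/3.3461 = -6.1672
df = 20

test statistic = -6.167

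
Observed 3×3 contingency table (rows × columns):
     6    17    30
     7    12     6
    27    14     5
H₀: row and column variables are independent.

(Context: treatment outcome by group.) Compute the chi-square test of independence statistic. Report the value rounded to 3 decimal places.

test statistic = 35.288

Row totals [53, 25, 46], col totals [40, 43, 41], n=124
χ² = (6−17.10)²/17.10 + (17−18.38)²/18.38 + (30−17.52)²/17.52 + (7−8.06)²/8.06 + (12−8.67)²/8.67 + (6−8.27)²/8.27 + (27−14.84)²/14.84 + (14−15.95)²/15.95 + (5−15.21)²/15.21 = 35.2881
df = 4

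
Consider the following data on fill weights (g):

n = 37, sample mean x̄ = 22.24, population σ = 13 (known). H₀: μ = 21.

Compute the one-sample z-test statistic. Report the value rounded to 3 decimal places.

test statistic = 0.580

SE = σ/√n = 13/√37 = 2.1372
z = (x̄−μ₀)/SE = (22.24−21)/2.1372 = 0.5802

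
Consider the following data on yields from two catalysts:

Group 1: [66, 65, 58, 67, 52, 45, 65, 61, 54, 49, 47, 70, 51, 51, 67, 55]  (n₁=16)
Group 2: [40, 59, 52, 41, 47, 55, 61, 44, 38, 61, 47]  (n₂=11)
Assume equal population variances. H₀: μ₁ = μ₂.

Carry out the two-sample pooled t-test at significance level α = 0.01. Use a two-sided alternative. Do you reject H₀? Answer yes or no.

reject H₀: no

x̄₁=57.688, s₁=8.187, n₁=16
x̄₂=49.545, s₂=8.537, n₂=11
s_p² = [15·8.187² + 10·8.537²]/25 = 69.3666
SE = √(s_p²·(1/16+1/11)) = 3.2621
t = (57.688−49.545)/3.2621 = 2.4959
df = 25
p-value (two-sided) = 0.01952
At α=0.01: p ≥ α → fail to reject H₀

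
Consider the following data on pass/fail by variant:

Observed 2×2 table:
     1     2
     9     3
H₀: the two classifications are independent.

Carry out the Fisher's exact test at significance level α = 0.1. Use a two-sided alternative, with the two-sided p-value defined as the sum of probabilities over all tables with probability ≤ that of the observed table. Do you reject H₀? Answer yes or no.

Margins: r₁=3, r₂=12, c₁=10, c₂=5, n=15
p_obs = C(3,1)·C(12,9)/C(15,10); sum pmf over tables with pmf ≤ p_obs
p-value (two-sided) = 0.24176
At α=0.1: p ≥ α → fail to reject H₀

reject H₀: no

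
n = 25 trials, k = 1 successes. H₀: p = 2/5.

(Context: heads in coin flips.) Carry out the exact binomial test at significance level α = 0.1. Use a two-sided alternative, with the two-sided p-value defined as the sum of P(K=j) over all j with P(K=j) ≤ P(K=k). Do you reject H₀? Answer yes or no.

reject H₀: yes

Exact binomial: n=25, k=1, p₀=2/5=0.4000
P(X=j) = C(n,j)·p₀^j·(1−p₀)^(n−j); p = Σ P(X=j) over j with P(X=j) ≤ P(X=1)
p-value (two-sided) = 0.00010
At α=0.1: p < α → reject H₀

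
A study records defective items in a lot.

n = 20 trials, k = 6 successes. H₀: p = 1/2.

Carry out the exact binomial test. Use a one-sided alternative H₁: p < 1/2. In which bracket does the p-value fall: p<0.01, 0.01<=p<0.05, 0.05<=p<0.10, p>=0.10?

p-value bracket: 0.05<=p<0.10

Exact binomial: n=20, k=6, p₀=1/2=0.5000
P(X≤6) from Σ C(n,i)·p₀^i·(1−p₀)^(n−i)
p-value (one-sided, H₁ less) = 0.05766
→ bracket: 0.05<=p<0.10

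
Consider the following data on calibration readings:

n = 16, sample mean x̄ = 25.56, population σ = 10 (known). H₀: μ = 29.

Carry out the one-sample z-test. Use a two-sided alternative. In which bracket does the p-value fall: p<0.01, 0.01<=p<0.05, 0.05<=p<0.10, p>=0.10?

p-value bracket: p>=0.10

SE = σ/√n = 10/√16 = 2.5000
z = (x̄−μ₀)/SE = (25.56−29)/2.5000 = -1.3760
p-value (two-sided) = 0.16882
→ bracket: p>=0.10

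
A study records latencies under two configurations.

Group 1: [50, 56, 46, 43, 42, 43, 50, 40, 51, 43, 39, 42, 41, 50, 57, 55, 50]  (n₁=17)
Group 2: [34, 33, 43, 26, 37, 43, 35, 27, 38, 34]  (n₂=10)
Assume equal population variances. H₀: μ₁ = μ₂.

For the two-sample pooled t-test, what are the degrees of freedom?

degrees of freedom = 25

df = n₁ + n₂ − 2 = 17 + 10 − 2 = 25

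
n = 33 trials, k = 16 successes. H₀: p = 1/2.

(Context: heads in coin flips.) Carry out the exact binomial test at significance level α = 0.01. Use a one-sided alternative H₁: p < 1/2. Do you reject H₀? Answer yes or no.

reject H₀: no

Exact binomial: n=33, k=16, p₀=1/2=0.5000
P(X≤16) from Σ C(n,i)·p₀^i·(1−p₀)^(n−i)
p-value (one-sided, H₁ less) = 0.50000
At α=0.01: p ≥ α → fail to reject H₀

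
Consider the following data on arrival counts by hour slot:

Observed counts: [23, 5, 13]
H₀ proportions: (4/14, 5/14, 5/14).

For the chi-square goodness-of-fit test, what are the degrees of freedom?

df = k − 1 = 3 − 1 = 2

degrees of freedom = 2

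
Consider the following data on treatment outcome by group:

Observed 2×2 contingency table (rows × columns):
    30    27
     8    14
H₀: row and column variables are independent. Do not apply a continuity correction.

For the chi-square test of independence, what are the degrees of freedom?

degrees of freedom = 1

df = (r−1)(c−1) = (2−1)·(2−1) = 1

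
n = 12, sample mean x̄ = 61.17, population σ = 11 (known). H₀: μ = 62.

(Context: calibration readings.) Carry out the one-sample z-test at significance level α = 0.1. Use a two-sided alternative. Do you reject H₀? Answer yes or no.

SE = σ/√n = 11/√12 = 3.1754
z = (x̄−μ₀)/SE = (61.17−62)/3.1754 = -0.2614
p-value (two-sided) = 0.79380
At α=0.1: p ≥ α → fail to reject H₀

reject H₀: no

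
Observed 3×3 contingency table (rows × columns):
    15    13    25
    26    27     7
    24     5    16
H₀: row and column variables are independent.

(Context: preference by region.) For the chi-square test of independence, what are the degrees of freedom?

degrees of freedom = 4

df = (r−1)(c−1) = (3−1)·(3−1) = 4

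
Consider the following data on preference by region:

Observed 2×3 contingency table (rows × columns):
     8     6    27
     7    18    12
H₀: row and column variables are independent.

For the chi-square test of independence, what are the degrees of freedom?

df = (r−1)(c−1) = (2−1)·(3−1) = 2

degrees of freedom = 2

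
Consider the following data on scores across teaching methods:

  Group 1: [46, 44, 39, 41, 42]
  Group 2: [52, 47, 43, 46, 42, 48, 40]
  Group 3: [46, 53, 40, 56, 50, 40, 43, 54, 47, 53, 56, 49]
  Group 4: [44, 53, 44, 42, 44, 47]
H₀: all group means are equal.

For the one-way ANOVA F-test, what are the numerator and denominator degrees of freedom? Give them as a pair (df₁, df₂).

k = 4 groups, N = 30 total
df = (k−1, N−k) = (4−1, 30−4) = (3, 26)

degrees of freedom = [3, 26]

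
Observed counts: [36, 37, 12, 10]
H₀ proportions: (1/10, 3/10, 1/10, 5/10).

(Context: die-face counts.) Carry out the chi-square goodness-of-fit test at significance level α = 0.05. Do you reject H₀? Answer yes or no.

n = 95; E_i = n·p_i = [9.50, 28.50, 9.50, 47.50]
χ² = (36−9.50)²/9.50 + (37−28.50)²/28.50 + (12−9.50)²/9.50 + (10−47.50)²/47.50 = 106.7193
df = 3
p-value (upper-tail) = 0.00000
At α=0.05: p < α → reject H₀

reject H₀: yes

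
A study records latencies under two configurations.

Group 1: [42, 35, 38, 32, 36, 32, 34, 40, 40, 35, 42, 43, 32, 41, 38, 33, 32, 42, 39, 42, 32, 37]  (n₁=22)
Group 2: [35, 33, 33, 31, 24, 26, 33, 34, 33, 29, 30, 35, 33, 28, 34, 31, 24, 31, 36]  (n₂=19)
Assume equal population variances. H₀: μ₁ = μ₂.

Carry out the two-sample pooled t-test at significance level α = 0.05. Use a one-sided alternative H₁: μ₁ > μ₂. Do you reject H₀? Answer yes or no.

x̄₁=37.136, s₁=3.992, n₁=22
x̄₂=31.211, s₂=3.584, n₂=19
s_p² = [21·3.992² + 18·3.584²]/39 = 14.5064
SE = √(s_p²·(1/22+1/19)) = 1.1928
t = (37.136−31.211)/1.1928 = 4.9678
df = 39
p-value (one-sided, H₁ greater) = 0.00001
At α=0.05: p < α → reject H₀

reject H₀: yes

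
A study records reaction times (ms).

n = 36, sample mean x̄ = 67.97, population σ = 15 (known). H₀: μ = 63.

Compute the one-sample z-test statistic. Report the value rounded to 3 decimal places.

test statistic = 1.988

SE = σ/√n = 15/√36 = 2.5000
z = (x̄−μ₀)/SE = (67.97−63)/2.5000 = 1.9880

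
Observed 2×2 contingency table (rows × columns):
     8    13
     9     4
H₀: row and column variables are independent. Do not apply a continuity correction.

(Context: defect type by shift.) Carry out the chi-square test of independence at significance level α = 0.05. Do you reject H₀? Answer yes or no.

reject H₀: no

Row totals [21, 13], col totals [17, 17], n=34
χ² = (8−10.50)²/10.50 + (13−10.50)²/10.50 + (9−6.50)²/6.50 + (4−6.50)²/6.50 = 3.1136
df = 1
p-value (upper-tail) = 0.07764
At α=0.05: p ≥ α → fail to reject H₀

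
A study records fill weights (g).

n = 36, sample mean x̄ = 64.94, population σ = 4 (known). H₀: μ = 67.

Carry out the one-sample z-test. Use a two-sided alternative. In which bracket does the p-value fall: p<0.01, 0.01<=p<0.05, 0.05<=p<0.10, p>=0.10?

p-value bracket: p<0.01

SE = σ/√n = 4/√36 = 0.6667
z = (x̄−μ₀)/SE = (64.94−67)/0.6667 = -3.0900
p-value (two-sided) = 0.00200
→ bracket: p<0.01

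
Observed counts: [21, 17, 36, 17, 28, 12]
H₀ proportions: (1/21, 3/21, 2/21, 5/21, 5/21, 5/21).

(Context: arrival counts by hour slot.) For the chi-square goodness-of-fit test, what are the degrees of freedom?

df = k − 1 = 6 − 1 = 5

degrees of freedom = 5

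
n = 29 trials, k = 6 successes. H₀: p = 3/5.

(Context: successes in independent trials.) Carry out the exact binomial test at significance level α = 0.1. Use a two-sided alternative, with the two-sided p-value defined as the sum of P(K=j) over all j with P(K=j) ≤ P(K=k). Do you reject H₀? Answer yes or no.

reject H₀: yes

Exact binomial: n=29, k=6, p₀=3/5=0.6000
P(X=j) = C(n,j)·p₀^j·(1−p₀)^(n−j); p = Σ P(X=j) over j with P(X=j) ≤ P(X=6)
p-value (two-sided) = 0.00003
At α=0.1: p < α → reject H₀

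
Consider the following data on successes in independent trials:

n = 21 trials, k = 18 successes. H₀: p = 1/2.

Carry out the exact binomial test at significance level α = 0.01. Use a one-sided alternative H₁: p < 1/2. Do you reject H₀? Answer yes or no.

Exact binomial: n=21, k=18, p₀=1/2=0.5000
P(X≤18) from Σ C(n,i)·p₀^i·(1−p₀)^(n−i)
p-value (one-sided, H₁ less) = 0.99989
At α=0.01: p ≥ α → fail to reject H₀

reject H₀: no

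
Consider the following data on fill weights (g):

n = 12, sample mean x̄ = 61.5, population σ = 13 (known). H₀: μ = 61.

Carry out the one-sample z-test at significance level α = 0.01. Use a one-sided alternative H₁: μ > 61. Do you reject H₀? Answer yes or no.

reject H₀: no

SE = σ/√n = 13/√12 = 3.7528
z = (x̄−μ₀)/SE = (61.5−61)/3.7528 = 0.1332
p-value (one-sided, H₁ greater) = 0.44700
At α=0.01: p ≥ α → fail to reject H₀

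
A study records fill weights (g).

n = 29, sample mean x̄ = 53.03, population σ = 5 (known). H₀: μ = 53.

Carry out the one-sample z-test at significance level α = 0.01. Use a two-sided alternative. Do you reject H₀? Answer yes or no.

reject H₀: no

SE = σ/√n = 5/√29 = 0.9285
z = (x̄−μ₀)/SE = (53.03−53)/0.9285 = 0.0323
p-value (two-sided) = 0.97422
At α=0.01: p ≥ α → fail to reject H₀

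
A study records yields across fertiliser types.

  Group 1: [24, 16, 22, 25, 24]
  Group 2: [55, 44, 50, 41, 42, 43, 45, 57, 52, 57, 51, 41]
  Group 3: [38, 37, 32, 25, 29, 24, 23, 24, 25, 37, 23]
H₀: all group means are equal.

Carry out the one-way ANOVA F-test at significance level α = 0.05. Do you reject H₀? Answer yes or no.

Group means [22.20, 48.17, 28.82], grand mean 35.929
SSB = Σnᵢ(x̄ᵢ−x̄)² = 3295.754; SSW = ΣΣ(x−x̄ᵢ)² = 848.103
MSB = 3295.754/2 = 1647.8771; MSW = 848.103/25 = 33.9241
F = MSB/MSW = 48.5754
df = (2, 25)
p-value (upper-tail) = 0.00000
At α=0.05: p < α → reject H₀

reject H₀: yes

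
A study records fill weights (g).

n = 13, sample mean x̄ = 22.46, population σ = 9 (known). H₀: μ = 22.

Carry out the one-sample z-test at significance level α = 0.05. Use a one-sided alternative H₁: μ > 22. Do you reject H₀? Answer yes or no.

SE = σ/√n = 9/√13 = 2.4962
z = (x̄−μ₀)/SE = (22.46−22)/2.4962 = 0.1843
p-value (one-sided, H₁ greater) = 0.42690
At α=0.05: p ≥ α → fail to reject H₀

reject H₀: no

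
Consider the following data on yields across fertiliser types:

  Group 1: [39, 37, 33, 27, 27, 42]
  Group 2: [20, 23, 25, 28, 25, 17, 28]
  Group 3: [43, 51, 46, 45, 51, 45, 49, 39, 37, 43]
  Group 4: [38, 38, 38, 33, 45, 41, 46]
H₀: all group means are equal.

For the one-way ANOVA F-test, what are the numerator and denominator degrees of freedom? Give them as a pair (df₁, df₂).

k = 4 groups, N = 30 total
df = (k−1, N−k) = (4−1, 30−4) = (3, 26)

degrees of freedom = [3, 26]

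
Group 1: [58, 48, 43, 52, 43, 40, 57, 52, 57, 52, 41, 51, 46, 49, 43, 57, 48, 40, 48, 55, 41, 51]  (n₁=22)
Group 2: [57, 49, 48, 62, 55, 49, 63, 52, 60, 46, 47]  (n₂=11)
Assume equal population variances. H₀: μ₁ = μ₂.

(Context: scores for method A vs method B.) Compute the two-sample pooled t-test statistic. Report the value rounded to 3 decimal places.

x̄₁=48.727, s₁=5.986, n₁=22
x̄₂=53.455, s₂=6.251, n₂=11
s_p² = [21·5.986² + 10·6.251²]/31 = 36.8739
SE = √(s_p²·(1/22+1/11)) = 2.2424
t = (48.727−53.455)/2.2424 = -2.1082
df = 31

test statistic = -2.108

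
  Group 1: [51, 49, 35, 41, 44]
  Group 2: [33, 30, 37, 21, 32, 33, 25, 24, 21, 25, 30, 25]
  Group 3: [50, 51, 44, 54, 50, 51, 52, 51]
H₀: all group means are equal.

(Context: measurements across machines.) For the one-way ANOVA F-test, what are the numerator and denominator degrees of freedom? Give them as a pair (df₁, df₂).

degrees of freedom = [2, 22]

k = 3 groups, N = 25 total
df = (k−1, N−k) = (3−1, 25−3) = (2, 22)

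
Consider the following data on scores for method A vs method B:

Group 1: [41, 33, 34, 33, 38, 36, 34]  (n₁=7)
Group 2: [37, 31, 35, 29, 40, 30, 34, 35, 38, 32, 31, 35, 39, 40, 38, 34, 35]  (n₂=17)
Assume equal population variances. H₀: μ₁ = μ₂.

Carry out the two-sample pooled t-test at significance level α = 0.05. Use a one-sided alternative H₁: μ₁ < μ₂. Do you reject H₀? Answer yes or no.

reject H₀: no

x̄₁=35.571, s₁=2.992, n₁=7
x̄₂=34.882, s₂=3.462, n₂=17
s_p² = [6·2.992² + 16·3.462²]/22 = 11.1581
SE = √(s_p²·(1/7+1/17)) = 1.5001
t = (35.571−34.882)/1.5001 = 0.4593
df = 22
p-value (one-sided, H₁ less) = 0.67475
At α=0.05: p ≥ α → fail to reject H₀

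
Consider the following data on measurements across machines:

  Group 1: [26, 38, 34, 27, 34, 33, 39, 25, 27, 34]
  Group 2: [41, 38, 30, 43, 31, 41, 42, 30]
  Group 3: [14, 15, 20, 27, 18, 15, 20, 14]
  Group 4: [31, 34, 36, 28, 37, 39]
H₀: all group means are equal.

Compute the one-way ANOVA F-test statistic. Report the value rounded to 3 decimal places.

test statistic = 23.287

Group means [31.70, 37.00, 17.88, 34.17], grand mean 30.031
SSB = Σnᵢ(x̄ᵢ−x̄)² = 1701.160; SSW = ΣΣ(x−x̄ᵢ)² = 681.808
MSB = 1701.160/3 = 567.0535; MSW = 681.808/28 = 24.3503
F = MSB/MSW = 23.2873
df = (3, 28)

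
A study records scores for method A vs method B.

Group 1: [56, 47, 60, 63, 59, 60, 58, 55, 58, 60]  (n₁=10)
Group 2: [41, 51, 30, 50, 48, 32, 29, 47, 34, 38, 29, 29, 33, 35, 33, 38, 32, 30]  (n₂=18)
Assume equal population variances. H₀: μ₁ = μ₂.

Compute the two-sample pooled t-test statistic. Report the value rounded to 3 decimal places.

test statistic = 7.979

x̄₁=57.600, s₁=4.351, n₁=10
x̄₂=36.611, s₂=7.617, n₂=18
s_p² = [9·4.351² + 17·7.617²]/26 = 44.4876
SE = √(s_p²·(1/10+1/18)) = 2.6306
t = (57.600−36.611)/2.6306 = 7.9786
df = 26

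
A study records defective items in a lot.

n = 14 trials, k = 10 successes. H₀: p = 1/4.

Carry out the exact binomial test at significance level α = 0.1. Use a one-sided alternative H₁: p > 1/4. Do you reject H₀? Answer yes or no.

Exact binomial: n=14, k=10, p₀=1/4=0.2500
P(X≥10) from Σ C(n,i)·p₀^i·(1−p₀)^(n−i)
p-value (one-sided, H₁ greater) = 0.00034
At α=0.1: p < α → reject H₀

reject H₀: yes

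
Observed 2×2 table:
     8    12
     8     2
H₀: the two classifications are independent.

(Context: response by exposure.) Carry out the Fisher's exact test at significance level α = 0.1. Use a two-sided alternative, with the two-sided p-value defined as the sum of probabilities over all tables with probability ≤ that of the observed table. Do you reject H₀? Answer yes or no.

Margins: r₁=20, r₂=10, c₁=16, c₂=14, n=30
p_obs = C(20,8)·C(10,8)/C(30,16); sum pmf over tables with pmf ≤ p_obs
p-value (two-sided) = 0.05767
At α=0.1: p < α → reject H₀

reject H₀: yes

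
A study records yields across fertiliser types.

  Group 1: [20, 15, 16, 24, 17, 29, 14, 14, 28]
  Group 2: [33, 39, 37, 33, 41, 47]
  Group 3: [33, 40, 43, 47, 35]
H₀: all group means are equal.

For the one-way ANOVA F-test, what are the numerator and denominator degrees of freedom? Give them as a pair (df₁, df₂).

degrees of freedom = [2, 17]

k = 3 groups, N = 20 total
df = (k−1, N−k) = (3−1, 20−3) = (2, 17)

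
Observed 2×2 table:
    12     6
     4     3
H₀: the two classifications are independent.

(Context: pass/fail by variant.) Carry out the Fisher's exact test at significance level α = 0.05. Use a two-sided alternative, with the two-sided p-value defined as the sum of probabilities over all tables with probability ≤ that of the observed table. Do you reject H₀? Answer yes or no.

Margins: r₁=18, r₂=7, c₁=16, c₂=9, n=25
p_obs = C(18,12)·C(7,4)/C(25,16); sum pmf over tables with pmf ≤ p_obs
p-value (two-sided) = 0.67288
At α=0.05: p ≥ α → fail to reject H₀

reject H₀: no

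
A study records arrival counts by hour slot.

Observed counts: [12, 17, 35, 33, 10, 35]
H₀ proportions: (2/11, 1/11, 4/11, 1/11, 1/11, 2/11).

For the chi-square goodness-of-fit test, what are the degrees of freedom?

degrees of freedom = 5

df = k − 1 = 6 − 1 = 5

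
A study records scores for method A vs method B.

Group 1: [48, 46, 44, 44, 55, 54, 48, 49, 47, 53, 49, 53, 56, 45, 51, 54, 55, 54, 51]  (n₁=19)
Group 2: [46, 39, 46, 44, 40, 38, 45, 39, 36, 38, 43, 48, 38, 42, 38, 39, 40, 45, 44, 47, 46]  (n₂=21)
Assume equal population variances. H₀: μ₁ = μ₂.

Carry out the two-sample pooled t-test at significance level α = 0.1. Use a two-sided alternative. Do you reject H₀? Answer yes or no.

reject H₀: yes

x̄₁=50.316, s₁=3.973, n₁=19
x̄₂=41.952, s₂=3.681, n₂=21
s_p² = [18·3.973² + 20·3.681²]/38 = 14.6068
SE = √(s_p²·(1/19+1/21)) = 1.2101
t = (50.316−41.952)/1.2101 = 6.9113
df = 38
p-value (two-sided) = 0.00000
At α=0.1: p < α → reject H₀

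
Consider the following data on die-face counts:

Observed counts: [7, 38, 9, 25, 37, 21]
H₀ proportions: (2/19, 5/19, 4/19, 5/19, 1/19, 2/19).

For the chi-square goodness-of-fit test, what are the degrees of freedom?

degrees of freedom = 5

df = k − 1 = 6 − 1 = 5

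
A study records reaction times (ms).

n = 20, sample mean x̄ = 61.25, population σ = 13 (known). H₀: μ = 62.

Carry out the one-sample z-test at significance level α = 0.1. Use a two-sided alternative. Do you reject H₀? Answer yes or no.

SE = σ/√n = 13/√20 = 2.9069
z = (x̄−μ₀)/SE = (61.25−62)/2.9069 = -0.2580
p-value (two-sided) = 0.79640
At α=0.1: p ≥ α → fail to reject H₀

reject H₀: no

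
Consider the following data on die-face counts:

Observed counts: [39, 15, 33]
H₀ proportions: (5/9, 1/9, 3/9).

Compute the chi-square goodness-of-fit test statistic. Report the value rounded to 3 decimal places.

test statistic = 5.297

n = 87; E_i = n·p_i = [48.33, 9.67, 29.00]
χ² = (39−48.33)²/48.33 + (15−9.67)²/9.67 + (33−29.00)²/29.00 = 5.2966
df = 2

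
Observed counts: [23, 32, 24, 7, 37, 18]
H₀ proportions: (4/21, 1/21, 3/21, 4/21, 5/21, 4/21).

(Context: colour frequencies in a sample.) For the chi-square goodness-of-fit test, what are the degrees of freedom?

df = k − 1 = 6 − 1 = 5

degrees of freedom = 5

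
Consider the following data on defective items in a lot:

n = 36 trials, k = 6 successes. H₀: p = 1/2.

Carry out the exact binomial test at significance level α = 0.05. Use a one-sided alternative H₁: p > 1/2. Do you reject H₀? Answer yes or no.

reject H₀: no

Exact binomial: n=36, k=6, p₀=1/2=0.5000
P(X≥6) from Σ C(n,i)·p₀^i·(1−p₀)^(n−i)
p-value (one-sided, H₁ greater) = 0.99999
At α=0.05: p ≥ α → fail to reject H₀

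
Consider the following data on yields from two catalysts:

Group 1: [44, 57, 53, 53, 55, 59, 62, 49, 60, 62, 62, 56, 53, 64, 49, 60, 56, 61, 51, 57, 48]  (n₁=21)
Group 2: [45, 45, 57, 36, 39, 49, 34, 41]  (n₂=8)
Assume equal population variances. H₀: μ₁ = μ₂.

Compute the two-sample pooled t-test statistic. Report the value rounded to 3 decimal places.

test statistic = 4.980

x̄₁=55.762, s₁=5.467, n₁=21
x̄₂=43.250, s₂=7.459, n₂=8
s_p² = [20·5.467² + 7·7.459²]/27 = 36.5670
SE = √(s_p²·(1/21+1/8)) = 2.5124
t = (55.762−43.250)/2.5124 = 4.9801
df = 27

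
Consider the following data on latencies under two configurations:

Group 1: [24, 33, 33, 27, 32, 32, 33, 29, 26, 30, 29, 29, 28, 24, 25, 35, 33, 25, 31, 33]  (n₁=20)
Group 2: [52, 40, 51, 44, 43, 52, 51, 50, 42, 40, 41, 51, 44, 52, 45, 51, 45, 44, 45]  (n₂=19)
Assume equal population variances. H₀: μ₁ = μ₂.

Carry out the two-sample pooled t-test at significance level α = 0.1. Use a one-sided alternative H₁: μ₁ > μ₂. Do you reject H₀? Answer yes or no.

x̄₁=29.550, s₁=3.471, n₁=20
x̄₂=46.474, s₂=4.452, n₂=19
s_p² = [19·3.471² + 18·4.452²]/37 = 15.8294
SE = √(s_p²·(1/20+1/19)) = 1.2746
t = (29.550−46.474)/1.2746 = -13.2777
df = 37
p-value (one-sided, H₁ greater) = 1.00000
At α=0.1: p ≥ α → fail to reject H₀

reject H₀: no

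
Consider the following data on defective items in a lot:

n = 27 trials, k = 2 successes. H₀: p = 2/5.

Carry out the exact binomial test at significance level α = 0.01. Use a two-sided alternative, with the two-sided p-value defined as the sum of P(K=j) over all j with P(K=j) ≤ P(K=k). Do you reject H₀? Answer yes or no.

reject H₀: yes

Exact binomial: n=27, k=2, p₀=2/5=0.4000
P(X=j) = C(n,j)·p₀^j·(1−p₀)^(n−j); p = Σ P(X=j) over j with P(X=j) ≤ P(X=2)
p-value (two-sided) = 0.00025
At α=0.01: p < α → reject H₀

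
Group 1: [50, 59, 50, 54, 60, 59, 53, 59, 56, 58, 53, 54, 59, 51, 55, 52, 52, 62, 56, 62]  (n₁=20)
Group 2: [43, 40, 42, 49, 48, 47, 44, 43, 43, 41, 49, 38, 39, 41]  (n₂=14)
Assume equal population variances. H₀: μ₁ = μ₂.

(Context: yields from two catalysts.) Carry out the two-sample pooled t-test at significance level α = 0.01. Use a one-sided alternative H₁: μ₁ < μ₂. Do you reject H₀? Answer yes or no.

reject H₀: no

x̄₁=55.700, s₁=3.854, n₁=20
x̄₂=43.357, s₂=3.629, n₂=14
s_p² = [19·3.854² + 13·3.629²]/32 = 14.1692
SE = √(s_p²·(1/20+1/14)) = 1.3117
t = (55.700−43.357)/1.3117 = 9.4098
df = 32
p-value (one-sided, H₁ less) = 1.00000
At α=0.01: p ≥ α → fail to reject H₀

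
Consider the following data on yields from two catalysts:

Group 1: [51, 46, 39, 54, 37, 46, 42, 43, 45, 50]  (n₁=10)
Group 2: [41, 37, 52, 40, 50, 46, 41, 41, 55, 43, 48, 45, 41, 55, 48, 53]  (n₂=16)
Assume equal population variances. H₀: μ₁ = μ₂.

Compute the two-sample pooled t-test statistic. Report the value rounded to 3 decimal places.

x̄₁=45.300, s₁=5.334, n₁=10
x̄₂=46.000, s₂=5.762, n₂=16
s_p² = [9·5.334² + 15·5.762²]/24 = 31.4208
SE = √(s_p²·(1/10+1/16)) = 2.2596
t = (45.300−46.000)/2.2596 = -0.3098
df = 24

test statistic = -0.310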